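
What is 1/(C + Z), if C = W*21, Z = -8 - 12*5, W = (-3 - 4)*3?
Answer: -1/509 ≈ -0.0019646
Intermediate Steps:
W = -21 (W = -7*3 = -21)
Z = -68 (Z = -8 - 60 = -68)
C = -441 (C = -21*21 = -441)
1/(C + Z) = 1/(-441 - 68) = 1/(-509) = -1/509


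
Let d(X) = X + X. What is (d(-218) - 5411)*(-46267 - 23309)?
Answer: 406810872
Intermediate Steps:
d(X) = 2*X
(d(-218) - 5411)*(-46267 - 23309) = (2*(-218) - 5411)*(-46267 - 23309) = (-436 - 5411)*(-69576) = -5847*(-69576) = 406810872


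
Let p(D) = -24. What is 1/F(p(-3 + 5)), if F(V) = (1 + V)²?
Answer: 1/529 ≈ 0.0018904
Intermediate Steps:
1/F(p(-3 + 5)) = 1/((1 - 24)²) = 1/((-23)²) = 1/529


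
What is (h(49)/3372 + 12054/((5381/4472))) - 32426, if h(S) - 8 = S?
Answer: -135530489193/6048244 ≈ -22408.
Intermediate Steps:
h(S) = 8 + S
(h(49)/3372 + 12054/((5381/4472))) - 32426 = ((8 + 49)/3372 + 12054/((5381/4472))) - 32426 = (57*(1/3372) + 12054/((5381*(1/4472)))) - 32426 = (19/1124 + 12054/(5381/4472)) - 32426 = (19/1124 + 12054*(4472/5381)) - 32426 = (19/1124 + 53905488/5381) - 32426 = 60589870751/6048244 - 32426 = -135530489193/6048244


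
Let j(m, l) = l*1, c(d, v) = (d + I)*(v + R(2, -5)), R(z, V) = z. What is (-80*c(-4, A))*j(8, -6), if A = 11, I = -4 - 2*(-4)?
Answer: 0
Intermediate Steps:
I = 4 (I = -4 + 8 = 4)
c(d, v) = (2 + v)*(4 + d) (c(d, v) = (d + 4)*(v + 2) = (4 + d)*(2 + v) = (2 + v)*(4 + d))
j(m, l) = l
(-80*c(-4, A))*j(8, -6) = -80*(8 + 2*(-4) + 4*11 - 4*11)*(-6) = -80*(8 - 8 + 44 - 44)*(-6) = -80*0*(-6) = 0*(-6) = 0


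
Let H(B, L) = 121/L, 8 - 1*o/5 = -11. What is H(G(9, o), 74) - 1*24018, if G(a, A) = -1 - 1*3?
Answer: -1777211/74 ≈ -24016.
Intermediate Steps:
o = 95 (o = 40 - 5*(-11) = 40 + 55 = 95)
G(a, A) = -4 (G(a, A) = -1 - 3 = -4)
H(G(9, o), 74) - 1*24018 = 121/74 - 1*24018 = 121*(1/74) - 24018 = 121/74 - 24018 = -1777211/74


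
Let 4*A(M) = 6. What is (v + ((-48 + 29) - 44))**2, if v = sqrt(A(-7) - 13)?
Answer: (-126 + I*sqrt(46))**2/4 ≈ 3957.5 - 427.29*I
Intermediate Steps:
A(M) = 3/2 (A(M) = (1/4)*6 = 3/2)
v = I*sqrt(46)/2 (v = sqrt(3/2 - 13) = sqrt(-23/2) = I*sqrt(46)/2 ≈ 3.3912*I)
(v + ((-48 + 29) - 44))**2 = (I*sqrt(46)/2 + ((-48 + 29) - 44))**2 = (I*sqrt(46)/2 + (-19 - 44))**2 = (I*sqrt(46)/2 - 63)**2 = (-63 + I*sqrt(46)/2)**2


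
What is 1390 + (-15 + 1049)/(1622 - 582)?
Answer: 723317/520 ≈ 1391.0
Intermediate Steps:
1390 + (-15 + 1049)/(1622 - 582) = 1390 + 1034/1040 = 1390 + 1034*(1/1040) = 1390 + 517/520 = 723317/520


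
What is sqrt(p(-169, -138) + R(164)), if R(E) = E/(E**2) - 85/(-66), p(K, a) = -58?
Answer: I*sqrt(415226229)/2706 ≈ 7.5303*I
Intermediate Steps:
R(E) = 85/66 + 1/E (R(E) = E/E**2 - 85*(-1/66) = 1/E + 85/66 = 85/66 + 1/E)
sqrt(p(-169, -138) + R(164)) = sqrt(-58 + (85/66 + 1/164)) = sqrt(-58 + 7003/5412) = sqrt(-306893/5412) = I*sqrt(415226229)/2706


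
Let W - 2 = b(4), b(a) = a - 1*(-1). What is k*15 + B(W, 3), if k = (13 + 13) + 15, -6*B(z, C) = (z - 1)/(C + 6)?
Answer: 5534/9 ≈ 614.89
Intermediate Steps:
b(a) = 1 + a (b(a) = a + 1 = 1 + a)
W = 7 (W = 2 + (1 + 4) = 2 + 5 = 7)
B(z, C) = -(-1 + z)/(6*(6 + C)) (B(z, C) = -(z - 1)/(6*(C + 6)) = -(-1 + z)/(6*(6 + C)))
k = 41 (k = 26 + 15 = 41)
k*15 + B(W, 3) = 41*15 + (1 - 1*7)/(6*(6 + 3)) = 615 + (⅙)*(1 - 7)/9 = 615 + (⅙)*(⅑)*(-6) = 615 - ⅑ = 5534/9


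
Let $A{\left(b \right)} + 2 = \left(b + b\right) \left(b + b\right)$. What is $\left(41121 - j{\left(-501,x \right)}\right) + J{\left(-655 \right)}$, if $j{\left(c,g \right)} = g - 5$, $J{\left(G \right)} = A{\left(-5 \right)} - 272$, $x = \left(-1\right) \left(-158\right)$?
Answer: $40794$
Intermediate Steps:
$x = 158$
$A{\left(b \right)} = -2 + 4 b^{2}$ ($A{\left(b \right)} = -2 + \left(b + b\right) \left(b + b\right) = -2 + 2 b 2 b = -2 + 4 b^{2}$)
$J{\left(G \right)} = -174$ ($J{\left(G \right)} = \left(-2 + 4 \left(-5\right)^{2}\right) - 272 = \left(-2 + 4 \cdot 25\right) - 272 = \left(-2 + 100\right) - 272 = 98 - 272 = -174$)
$j{\left(c,g \right)} = -5 + g$ ($j{\left(c,g \right)} = g - 5 = -5 + g$)
$\left(41121 - j{\left(-501,x \right)}\right) + J{\left(-655 \right)} = \left(41121 - \left(-5 + 158\right)\right) - 174 = \left(41121 - 153\right) - 174 = 40968 - 174 = 40794$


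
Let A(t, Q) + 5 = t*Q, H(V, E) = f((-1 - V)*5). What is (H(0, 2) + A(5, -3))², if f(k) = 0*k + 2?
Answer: 324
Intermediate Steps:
f(k) = 2 (f(k) = 0 + 2 = 2)
H(V, E) = 2
A(t, Q) = -5 + Q*t (A(t, Q) = -5 + t*Q = -5 + Q*t)
(H(0, 2) + A(5, -3))² = (2 + (-5 - 3*5))² = (2 + (-5 - 15))² = (2 - 20)² = (-18)² = 324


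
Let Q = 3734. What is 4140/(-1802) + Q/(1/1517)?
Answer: 5103692608/901 ≈ 5.6645e+6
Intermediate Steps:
4140/(-1802) + Q/(1/1517) = 4140/(-1802) + 3734/(1/1517) = 4140*(-1/1802) + 3734/(1/1517) = -2070/901 + 3734*1517 = -2070/901 + 5664478 = 5103692608/901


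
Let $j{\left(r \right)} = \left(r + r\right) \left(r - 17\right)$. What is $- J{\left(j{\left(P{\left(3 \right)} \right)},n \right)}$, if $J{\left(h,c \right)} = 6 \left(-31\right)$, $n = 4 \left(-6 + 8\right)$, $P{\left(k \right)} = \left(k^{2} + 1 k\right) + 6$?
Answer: $186$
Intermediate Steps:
$P{\left(k \right)} = 6 + k + k^{2}$ ($P{\left(k \right)} = \left(k^{2} + k\right) + 6 = \left(k + k^{2}\right) + 6 = 6 + k + k^{2}$)
$j{\left(r \right)} = 2 r \left(-17 + r\right)$
$n = 8$ ($n = 4 \cdot 2 = 8$)
$J{\left(h,c \right)} = -186$
$- J{\left(j{\left(P{\left(3 \right)} \right)},n \right)} = \left(-1\right) \left(-186\right) = 186$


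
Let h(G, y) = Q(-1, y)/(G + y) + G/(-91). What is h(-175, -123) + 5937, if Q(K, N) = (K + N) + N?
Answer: 23010599/3874 ≈ 5939.8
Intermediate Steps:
Q(K, N) = K + 2*N
h(G, y) = -G/91 + (-1 + 2*y)/(G + y) (h(G, y) = (-1 + 2*y)/(G + y) + G/(-91) = (-1 + 2*y)/(G + y) + G*(-1/91) = (-1 + 2*y)/(G + y) - G/91 = -G/91 + (-1 + 2*y)/(G + y))
h(-175, -123) + 5937 = (-91 - 1*(-175)² + 182*(-123) - 1*(-175)*(-123))/(91*(-175 - 123)) + 5937 = (1/91)*(-91 - 1*30625 - 22386 - 21525)/(-298) + 5937 = (1/91)*(-1/298)*(-91 - 30625 - 22386 - 21525) + 5937 = (1/91)*(-1/298)*(-74627) + 5937 = 10661/3874 + 5937 = 23010599/3874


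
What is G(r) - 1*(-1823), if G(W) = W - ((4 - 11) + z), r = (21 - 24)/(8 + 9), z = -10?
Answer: 31277/17 ≈ 1839.8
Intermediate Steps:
r = -3/17 ≈ -0.17647
G(W) = 17 + W (G(W) = W - ((4 - 11) - 10) = W - (-7 - 10) = W - 1*(-17) = W + 17 = 17 + W)
G(r) - 1*(-1823) = (17 - 3/17) - 1*(-1823) = 286/17 + 1823 = 31277/17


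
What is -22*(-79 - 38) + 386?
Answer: 2960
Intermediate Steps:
-22*(-79 - 38) + 386 = -22*(-117) + 386 = 2574 + 386 = 2960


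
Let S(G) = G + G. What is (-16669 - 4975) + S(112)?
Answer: -21420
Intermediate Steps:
S(G) = 2*G
(-16669 - 4975) + S(112) = (-16669 - 4975) + 2*112 = -21644 + 224 = -21420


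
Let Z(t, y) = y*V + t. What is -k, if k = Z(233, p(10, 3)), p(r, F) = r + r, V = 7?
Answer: -373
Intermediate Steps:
p(r, F) = 2*r
Z(t, y) = t + 7*y (Z(t, y) = y*7 + t = 7*y + t = t + 7*y)
k = 373 (k = 233 + 7*(2*10) = 233 + 7*20 = 233 + 140 = 373)
-k = -1*373 = -373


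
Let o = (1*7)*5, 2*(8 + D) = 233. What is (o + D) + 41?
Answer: 369/2 ≈ 184.50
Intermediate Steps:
D = 217/2 (D = -8 + (1/2)*233 = -8 + 233/2 = 217/2 ≈ 108.50)
o = 35 (o = 7*5 = 35)
(o + D) + 41 = (35 + 217/2) + 41 = 287/2 + 41 = 369/2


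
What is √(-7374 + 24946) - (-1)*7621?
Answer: 7621 + 2*√4393 ≈ 7753.6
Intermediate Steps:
√(-7374 + 24946) - (-1)*7621 = √17572 - 1*(-7621) = 2*√4393 + 7621 = 7621 + 2*√4393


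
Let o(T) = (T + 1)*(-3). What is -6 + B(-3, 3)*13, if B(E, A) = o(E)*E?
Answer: -240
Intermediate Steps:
o(T) = -3 - 3*T (o(T) = (1 + T)*(-3) = -3 - 3*T)
B(E, A) = E*(-3 - 3*E) (B(E, A) = (-3 - 3*E)*E = E*(-3 - 3*E))
-6 + B(-3, 3)*13 = -6 - 3*(-3)*(1 - 3)*13 = -6 - 3*(-3)*(-2)*13 = -6 - 18*13 = -6 - 234 = -240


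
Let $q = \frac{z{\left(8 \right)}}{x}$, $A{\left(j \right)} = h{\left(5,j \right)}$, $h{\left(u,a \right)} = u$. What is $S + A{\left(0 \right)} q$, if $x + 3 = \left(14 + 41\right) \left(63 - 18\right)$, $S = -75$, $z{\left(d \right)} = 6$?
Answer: $- \frac{30895}{412} \approx -74.988$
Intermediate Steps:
$A{\left(j \right)} = 5$
$x = 2472$ ($x = -3 + \left(14 + 41\right) \left(63 - 18\right) = -3 + 55 \cdot 45 = -3 + 2475 = 2472$)
$q = \frac{1}{412}$ ($q = \frac{6}{2472} = 6 \cdot \frac{1}{2472} = \frac{1}{412} \approx 0.0024272$)
$S + A{\left(0 \right)} q = -75 + 5 \cdot \frac{1}{412} = -75 + \frac{5}{412} = - \frac{30895}{412}$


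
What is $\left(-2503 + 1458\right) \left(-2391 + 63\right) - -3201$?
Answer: $2435961$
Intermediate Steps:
$\left(-2503 + 1458\right) \left(-2391 + 63\right) - -3201 = \left(-1045\right) \left(-2328\right) + 3201 = 2432760 + 3201 = 2435961$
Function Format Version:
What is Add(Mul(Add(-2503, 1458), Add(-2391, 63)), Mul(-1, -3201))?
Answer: 2435961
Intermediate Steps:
Add(Mul(Add(-2503, 1458), Add(-2391, 63)), Mul(-1, -3201)) = Add(Mul(-1045, -2328), 3201) = Add(2432760, 3201) = 2435961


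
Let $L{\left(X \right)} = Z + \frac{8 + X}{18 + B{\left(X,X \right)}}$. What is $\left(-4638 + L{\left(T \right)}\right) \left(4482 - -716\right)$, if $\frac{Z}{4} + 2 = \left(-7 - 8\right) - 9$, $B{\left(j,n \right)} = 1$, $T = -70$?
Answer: $- \frac{468651680}{19} \approx -2.4666 \cdot 10^{7}$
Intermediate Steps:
$Z = -104$ ($Z = -8 + 4 \left(\left(-7 - 8\right) - 9\right) = -8 + 4 \left(-15 - 9\right) = -8 + 4 \left(-24\right) = -8 - 96 = -104$)
$L{\left(X \right)} = - \frac{1968}{19} + \frac{X}{19}$ ($L{\left(X \right)} = -104 + \frac{8 + X}{18 + 1} = -104 + \frac{8 + X}{19} = -104 + \left(8 + X\right) \frac{1}{19} = -104 + \left(\frac{8}{19} + \frac{X}{19}\right) = - \frac{1968}{19} + \frac{X}{19}$)
$\left(-4638 + L{\left(T \right)}\right) \left(4482 - -716\right) = \left(-4638 + \left(- \frac{1968}{19} + \frac{1}{19} \left(-70\right)\right)\right) \left(4482 - -716\right) = \left(-4638 - \frac{2038}{19}\right) \left(4482 + 716\right) = \left(-4638 - \frac{2038}{19}\right) 5198 = \left(- \frac{90160}{19}\right) 5198 = - \frac{468651680}{19}$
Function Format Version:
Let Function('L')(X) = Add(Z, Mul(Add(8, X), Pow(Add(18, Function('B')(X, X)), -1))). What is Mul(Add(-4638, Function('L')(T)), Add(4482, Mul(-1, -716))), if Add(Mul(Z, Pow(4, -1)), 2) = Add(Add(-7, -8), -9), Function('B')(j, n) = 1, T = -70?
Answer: Rational(-468651680, 19) ≈ -2.4666e+7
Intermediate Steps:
Z = -104 (Z = Add(-8, Mul(4, Add(Add(-7, -8), -9))) = Add(-8, Mul(4, Add(-15, -9))) = Add(-8, Mul(4, -24)) = Add(-8, -96) = -104)
Function('L')(X) = Add(Rational(-1968, 19), Mul(Rational(1, 19), X)) (Function('L')(X) = Add(-104, Mul(Add(8, X), Pow(Add(18, 1), -1))) = Add(-104, Mul(Add(8, X), Pow(19, -1))) = Add(-104, Mul(Add(8, X), Rational(1, 19))) = Add(-104, Add(Rational(8, 19), Mul(Rational(1, 19), X))) = Add(Rational(-1968, 19), Mul(Rational(1, 19), X)))
Mul(Add(-4638, Function('L')(T)), Add(4482, Mul(-1, -716))) = Mul(Add(-4638, Add(Rational(-1968, 19), Mul(Rational(1, 19), -70))), Add(4482, Mul(-1, -716))) = Mul(Add(-4638, Add(Rational(-1968, 19), Rational(-70, 19))), Add(4482, 716)) = Mul(Add(-4638, Rational(-2038, 19)), 5198) = Mul(Rational(-90160, 19), 5198) = Rational(-468651680, 19)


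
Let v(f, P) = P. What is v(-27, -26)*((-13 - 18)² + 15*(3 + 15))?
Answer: -32006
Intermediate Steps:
v(-27, -26)*((-13 - 18)² + 15*(3 + 15)) = -26*((-13 - 18)² + 15*(3 + 15)) = -26*((-31)² + 15*18) = -26*(961 + 270) = -26*1231 = -32006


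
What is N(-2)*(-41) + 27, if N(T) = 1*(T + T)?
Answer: 191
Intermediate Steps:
N(T) = 2*T (N(T) = 1*(2*T) = 2*T)
N(-2)*(-41) + 27 = (2*(-2))*(-41) + 27 = -4*(-41) + 27 = 164 + 27 = 191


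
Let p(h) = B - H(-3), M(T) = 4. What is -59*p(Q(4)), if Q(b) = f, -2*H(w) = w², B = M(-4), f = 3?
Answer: -1003/2 ≈ -501.50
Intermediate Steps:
B = 4
H(w) = -w²/2
Q(b) = 3
p(h) = 17/2 (p(h) = 4 - (-1)*(-3)²/2 = 4 - (-1)*9/2 = 4 - 1*(-9/2) = 4 + 9/2 = 17/2)
-59*p(Q(4)) = -59*17/2 = -1003/2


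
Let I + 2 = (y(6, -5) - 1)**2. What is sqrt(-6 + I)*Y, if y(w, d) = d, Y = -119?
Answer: -238*sqrt(7) ≈ -629.69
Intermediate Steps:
I = 34 (I = -2 + (-5 - 1)**2 = -2 + (-6)**2 = -2 + 36 = 34)
sqrt(-6 + I)*Y = sqrt(-6 + 34)*(-119) = sqrt(28)*(-119) = (2*sqrt(7))*(-119) = -238*sqrt(7)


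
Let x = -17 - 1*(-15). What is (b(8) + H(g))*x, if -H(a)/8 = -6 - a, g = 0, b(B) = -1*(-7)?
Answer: -110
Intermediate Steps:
b(B) = 7
H(a) = 48 + 8*a (H(a) = -8*(-6 - a) = 48 + 8*a)
x = -2 (x = -17 + 15 = -2)
(b(8) + H(g))*x = (7 + (48 + 8*0))*(-2) = (7 + (48 + 0))*(-2) = (7 + 48)*(-2) = 55*(-2) = -110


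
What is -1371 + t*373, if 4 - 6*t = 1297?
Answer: -163505/2 ≈ -81753.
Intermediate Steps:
t = -431/2 (t = 2/3 - 1/6*1297 = 2/3 - 1297/6 = -431/2 ≈ -215.50)
-1371 + t*373 = -1371 - 431/2*373 = -1371 - 160763/2 = -163505/2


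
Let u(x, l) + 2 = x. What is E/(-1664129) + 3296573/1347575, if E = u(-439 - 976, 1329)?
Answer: 5487832243692/2242538637175 ≈ 2.4472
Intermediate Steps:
u(x, l) = -2 + x
E = -1417 (E = -2 + (-439 - 976) = -2 - 1415 = -1417)
E/(-1664129) + 3296573/1347575 = -1417/(-1664129) + 3296573/1347575 = -1417*(-1/1664129) + 3296573*(1/1347575) = 1417/1664129 + 3296573/1347575 = 5487832243692/2242538637175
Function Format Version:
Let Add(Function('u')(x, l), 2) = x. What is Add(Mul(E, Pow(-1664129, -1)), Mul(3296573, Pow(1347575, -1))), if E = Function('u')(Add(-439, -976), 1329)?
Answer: Rational(5487832243692, 2242538637175) ≈ 2.4472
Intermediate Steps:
Function('u')(x, l) = Add(-2, x)
E = -1417 (E = Add(-2, Add(-439, -976)) = Add(-2, -1415) = -1417)
Add(Mul(E, Pow(-1664129, -1)), Mul(3296573, Pow(1347575, -1))) = Add(Mul(-1417, Pow(-1664129, -1)), Mul(3296573, Pow(1347575, -1))) = Add(Mul(-1417, Rational(-1, 1664129)), Mul(3296573, Rational(1, 1347575))) = Add(Rational(1417, 1664129), Rational(3296573, 1347575)) = Rational(5487832243692, 2242538637175)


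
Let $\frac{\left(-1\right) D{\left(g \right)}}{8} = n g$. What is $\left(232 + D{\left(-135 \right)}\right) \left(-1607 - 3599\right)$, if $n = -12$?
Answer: $66261968$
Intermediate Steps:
$D{\left(g \right)} = 96 g$ ($D{\left(g \right)} = - 8 \left(- 12 g\right) = 96 g$)
$\left(232 + D{\left(-135 \right)}\right) \left(-1607 - 3599\right) = \left(232 + 96 \left(-135\right)\right) \left(-1607 - 3599\right) = \left(232 - 12960\right) \left(-5206\right) = \left(-12728\right) \left(-5206\right) = 66261968$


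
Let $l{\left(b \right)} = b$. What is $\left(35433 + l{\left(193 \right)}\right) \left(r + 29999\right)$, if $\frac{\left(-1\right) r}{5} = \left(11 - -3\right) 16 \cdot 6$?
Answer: $829337654$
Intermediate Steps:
$r = -6720$ ($r = - 5 \left(11 - -3\right) 16 \cdot 6 = - 5 \left(11 + 3\right) 16 \cdot 6 = - 5 \cdot 14 \cdot 16 \cdot 6 = - 5 \cdot 224 \cdot 6 = \left(-5\right) 1344 = -6720$)
$\left(35433 + l{\left(193 \right)}\right) \left(r + 29999\right) = \left(35433 + 193\right) \left(-6720 + 29999\right) = 35626 \cdot 23279 = 829337654$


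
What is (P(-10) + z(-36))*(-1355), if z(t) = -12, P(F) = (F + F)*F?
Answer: -254740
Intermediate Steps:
P(F) = 2*F² (P(F) = (2*F)*F = 2*F²)
(P(-10) + z(-36))*(-1355) = (2*(-10)² - 12)*(-1355) = (2*100 - 12)*(-1355) = (200 - 12)*(-1355) = 188*(-1355) = -254740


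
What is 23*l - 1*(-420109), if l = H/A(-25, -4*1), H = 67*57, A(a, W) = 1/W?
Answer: 68761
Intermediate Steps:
H = 3819
l = -15276 (l = 3819/(1/(-4*1)) = 3819/(1/(-4)) = 3819/(-1/4) = 3819*(-4) = -15276)
23*l - 1*(-420109) = 23*(-15276) - 1*(-420109) = -351348 + 420109 = 68761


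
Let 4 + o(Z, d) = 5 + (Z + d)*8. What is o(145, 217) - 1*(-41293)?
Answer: 44190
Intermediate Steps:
o(Z, d) = 1 + 8*Z + 8*d (o(Z, d) = -4 + (5 + (Z + d)*8) = -4 + (5 + (8*Z + 8*d)) = -4 + (5 + 8*Z + 8*d) = 1 + 8*Z + 8*d)
o(145, 217) - 1*(-41293) = (1 + 8*145 + 8*217) - 1*(-41293) = (1 + 1160 + 1736) + 41293 = 2897 + 41293 = 44190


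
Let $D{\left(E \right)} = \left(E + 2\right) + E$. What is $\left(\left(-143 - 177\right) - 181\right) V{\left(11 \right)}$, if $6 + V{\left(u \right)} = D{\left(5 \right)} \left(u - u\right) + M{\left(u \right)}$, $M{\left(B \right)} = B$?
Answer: $-2505$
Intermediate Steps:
$D{\left(E \right)} = 2 + 2 E$ ($D{\left(E \right)} = \left(2 + E\right) + E = 2 + 2 E$)
$V{\left(u \right)} = -6 + u$ ($V{\left(u \right)} = -6 + \left(\left(2 + 2 \cdot 5\right) \left(u - u\right) + u\right) = -6 + \left(\left(2 + 10\right) 0 + u\right) = -6 + \left(12 \cdot 0 + u\right) = -6 + \left(0 + u\right) = -6 + u$)
$\left(\left(-143 - 177\right) - 181\right) V{\left(11 \right)} = \left(\left(-143 - 177\right) - 181\right) \left(-6 + 11\right) = \left(-320 - 181\right) 5 = \left(-501\right) 5 = -2505$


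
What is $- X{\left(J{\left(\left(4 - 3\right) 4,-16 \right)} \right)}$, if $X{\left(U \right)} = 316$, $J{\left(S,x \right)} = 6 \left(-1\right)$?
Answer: $-316$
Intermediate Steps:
$J{\left(S,x \right)} = -6$
$- X{\left(J{\left(\left(4 - 3\right) 4,-16 \right)} \right)} = \left(-1\right) 316 = -316$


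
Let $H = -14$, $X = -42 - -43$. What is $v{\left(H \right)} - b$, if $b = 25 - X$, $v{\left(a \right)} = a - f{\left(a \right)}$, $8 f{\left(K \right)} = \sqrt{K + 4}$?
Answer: $-38 - \frac{i \sqrt{10}}{8} \approx -38.0 - 0.39528 i$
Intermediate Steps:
$X = 1$ ($X = -42 + 43 = 1$)
$f{\left(K \right)} = \frac{\sqrt{4 + K}}{8}$ ($f{\left(K \right)} = \frac{\sqrt{K + 4}}{8} = \frac{\sqrt{4 + K}}{8}$)
$v{\left(a \right)} = a - \frac{\sqrt{4 + a}}{8}$
$b = 24$ ($b = 25 - 1 = 24$)
$v{\left(H \right)} - b = \left(-14 - \frac{\sqrt{4 - 14}}{8}\right) - 24 = \left(-14 - \frac{\sqrt{-10}}{8}\right) - 24 = \left(-14 - \frac{i \sqrt{10}}{8}\right) - 24 = -38 - \frac{i \sqrt{10}}{8}$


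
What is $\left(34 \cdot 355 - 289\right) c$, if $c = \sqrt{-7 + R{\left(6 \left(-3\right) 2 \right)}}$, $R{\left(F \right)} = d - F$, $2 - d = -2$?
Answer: $11781 \sqrt{33} \approx 67677.0$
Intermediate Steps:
$d = 4$ ($d = 2 - -2 = 2 + 2 = 4$)
$R{\left(F \right)} = 4 - F$
$c = \sqrt{33}$ ($c = \sqrt{-7 - \left(-4 + 6 \left(-3\right) 2\right)} = \sqrt{-7 - \left(-4 - 36\right)} = \sqrt{-7 + \left(4 - -36\right)} = \sqrt{-7 + \left(4 + 36\right)} = \sqrt{-7 + 40} = \sqrt{33} \approx 5.7446$)
$\left(34 \cdot 355 - 289\right) c = \left(34 \cdot 355 - 289\right) \sqrt{33} = \left(12070 - 289\right) \sqrt{33} = 11781 \sqrt{33}$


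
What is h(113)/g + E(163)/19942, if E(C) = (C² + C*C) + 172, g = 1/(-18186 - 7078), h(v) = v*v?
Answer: -3216604848881/9971 ≈ -3.2260e+8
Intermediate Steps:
h(v) = v²
g = -1/25264 (g = 1/(-25264) = -1/25264 ≈ -3.9582e-5)
E(C) = 172 + 2*C² (E(C) = (C² + C²) + 172 = 2*C² + 172 = 172 + 2*C²)
h(113)/g + E(163)/19942 = 113²/(-1/25264) + (172 + 2*163²)/19942 = 12769*(-25264) + (172 + 2*26569)*(1/19942) = -322596016 + (172 + 53138)*(1/19942) = -322596016 + 53310*(1/19942) = -322596016 + 26655/9971 = -3216604848881/9971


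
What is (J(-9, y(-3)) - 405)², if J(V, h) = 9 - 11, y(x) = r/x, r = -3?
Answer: 165649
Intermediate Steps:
y(x) = -3/x
J(V, h) = -2
(J(-9, y(-3)) - 405)² = (-2 - 405)² = (-407)² = 165649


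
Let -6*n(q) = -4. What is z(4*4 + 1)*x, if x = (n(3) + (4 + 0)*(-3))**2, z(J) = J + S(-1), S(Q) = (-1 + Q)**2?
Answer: 8092/3 ≈ 2697.3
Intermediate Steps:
n(q) = 2/3 (n(q) = -1/6*(-4) = 2/3)
z(J) = 4 + J (z(J) = J + (-1 - 1)**2 = J + (-2)**2 = J + 4 = 4 + J)
x = 1156/9 (x = (2/3 + (4 + 0)*(-3))**2 = (2/3 + 4*(-3))**2 = (2/3 - 12)**2 = (-34/3)**2 = 1156/9 ≈ 128.44)
z(4*4 + 1)*x = (4 + (4*4 + 1))*(1156/9) = (4 + (16 + 1))*(1156/9) = (4 + 17)*(1156/9) = 21*(1156/9) = 8092/3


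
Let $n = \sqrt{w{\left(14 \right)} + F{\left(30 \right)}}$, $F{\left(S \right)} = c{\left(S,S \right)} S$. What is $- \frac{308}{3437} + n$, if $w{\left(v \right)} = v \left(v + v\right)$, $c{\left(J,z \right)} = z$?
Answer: $- \frac{44}{491} + 2 \sqrt{323} \approx 35.855$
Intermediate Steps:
$w{\left(v \right)} = 2 v^{2}$ ($w{\left(v \right)} = v 2 v = 2 v^{2}$)
$F{\left(S \right)} = S^{2}$ ($F{\left(S \right)} = S S = S^{2}$)
$n = 2 \sqrt{323}$ ($n = \sqrt{2 \cdot 14^{2} + 30^{2}} = \sqrt{2 \cdot 196 + 900} = \sqrt{392 + 900} = \sqrt{1292} = 2 \sqrt{323} \approx 35.944$)
$- \frac{308}{3437} + n = - \frac{308}{3437} + 2 \sqrt{323} = \left(-308\right) \frac{1}{3437} + 2 \sqrt{323} = - \frac{44}{491} + 2 \sqrt{323}$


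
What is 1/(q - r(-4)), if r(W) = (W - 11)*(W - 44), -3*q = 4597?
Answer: -3/6757 ≈ -0.00044398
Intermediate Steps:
q = -4597/3 (q = -1/3*4597 = -4597/3 ≈ -1532.3)
r(W) = (-44 + W)*(-11 + W) (r(W) = (-11 + W)*(-44 + W) = (-44 + W)*(-11 + W))
1/(q - r(-4)) = 1/(-4597/3 - (484 + (-4)**2 - 55*(-4))) = 1/(-4597/3 - (484 + 16 + 220)) = 1/(-4597/3 - 1*720) = 1/(-4597/3 - 720) = 1/(-6757/3) = -3/6757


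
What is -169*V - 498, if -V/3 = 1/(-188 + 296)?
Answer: -17759/36 ≈ -493.31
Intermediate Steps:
V = -1/36 (V = -3/(-188 + 296) = -3/108 = -3*1/108 = -1/36 ≈ -0.027778)
-169*V - 498 = -169*(-1/36) - 498 = 169/36 - 498 = -17759/36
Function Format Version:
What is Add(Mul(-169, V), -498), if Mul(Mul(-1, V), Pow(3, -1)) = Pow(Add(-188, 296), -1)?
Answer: Rational(-17759, 36) ≈ -493.31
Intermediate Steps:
V = Rational(-1, 36) (V = Mul(-3, Pow(Add(-188, 296), -1)) = Mul(-3, Pow(108, -1)) = Mul(-3, Rational(1, 108)) = Rational(-1, 36) ≈ -0.027778)
Add(Mul(-169, V), -498) = Add(Mul(-169, Rational(-1, 36)), -498) = Add(Rational(169, 36), -498) = Rational(-17759, 36)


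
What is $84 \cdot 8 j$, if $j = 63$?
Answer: $42336$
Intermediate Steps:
$84 \cdot 8 j = 84 \cdot 8 \cdot 63 = 672 \cdot 63 = 42336$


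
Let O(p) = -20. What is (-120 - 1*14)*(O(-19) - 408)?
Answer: 57352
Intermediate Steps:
(-120 - 1*14)*(O(-19) - 408) = (-120 - 1*14)*(-20 - 408) = (-120 - 14)*(-428) = -134*(-428) = 57352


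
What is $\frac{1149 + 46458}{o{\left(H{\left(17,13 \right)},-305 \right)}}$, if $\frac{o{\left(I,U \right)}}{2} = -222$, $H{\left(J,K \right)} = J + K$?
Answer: $- \frac{15869}{148} \approx -107.22$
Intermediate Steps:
$o{\left(I,U \right)} = -444$ ($o{\left(I,U \right)} = 2 \left(-222\right) = -444$)
$\frac{1149 + 46458}{o{\left(H{\left(17,13 \right)},-305 \right)}} = \frac{1149 + 46458}{-444} = 47607 \left(- \frac{1}{444}\right) = - \frac{15869}{148}$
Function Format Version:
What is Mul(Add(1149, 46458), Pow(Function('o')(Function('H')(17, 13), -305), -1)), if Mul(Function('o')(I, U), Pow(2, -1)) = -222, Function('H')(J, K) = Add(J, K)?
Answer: Rational(-15869, 148) ≈ -107.22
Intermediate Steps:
Function('o')(I, U) = -444 (Function('o')(I, U) = Mul(2, -222) = -444)
Mul(Add(1149, 46458), Pow(Function('o')(Function('H')(17, 13), -305), -1)) = Mul(Add(1149, 46458), Pow(-444, -1)) = Mul(47607, Rational(-1, 444)) = Rational(-15869, 148)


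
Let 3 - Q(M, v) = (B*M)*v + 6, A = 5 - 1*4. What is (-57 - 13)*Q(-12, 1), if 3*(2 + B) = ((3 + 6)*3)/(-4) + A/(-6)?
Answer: 11480/3 ≈ 3826.7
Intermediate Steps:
A = 1 (A = 5 - 4 = 1)
B = -155/36 (B = -2 + (((3 + 6)*3)/(-4) + 1/(-6))/3 = -2 + ((9*3)*(-¼) + 1*(-⅙))/3 = -2 + (27*(-¼) - ⅙)/3 = -2 + (-27/4 - ⅙)/3 = -2 + (⅓)*(-83/12) = -2 - 83/36 = -155/36 ≈ -4.3056)
Q(M, v) = -3 + 155*M*v/36 (Q(M, v) = 3 - ((-155*M/36)*v + 6) = 3 - (-155*M*v/36 + 6) = 3 - (6 - 155*M*v/36) = 3 + (-6 + 155*M*v/36) = -3 + 155*M*v/36)
(-57 - 13)*Q(-12, 1) = (-57 - 13)*(-3 + (155/36)*(-12)*1) = -70*(-3 - 155/3) = -70*(-164/3) = 11480/3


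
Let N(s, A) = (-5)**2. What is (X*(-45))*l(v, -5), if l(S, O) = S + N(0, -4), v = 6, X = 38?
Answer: -53010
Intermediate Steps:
N(s, A) = 25
l(S, O) = 25 + S (l(S, O) = S + 25 = 25 + S)
(X*(-45))*l(v, -5) = (38*(-45))*(25 + 6) = -1710*31 = -53010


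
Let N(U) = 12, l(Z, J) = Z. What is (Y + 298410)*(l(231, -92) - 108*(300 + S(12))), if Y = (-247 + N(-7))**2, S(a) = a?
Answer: -11834395275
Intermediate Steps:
Y = 55225 (Y = (-247 + 12)**2 = (-235)**2 = 55225)
(Y + 298410)*(l(231, -92) - 108*(300 + S(12))) = (55225 + 298410)*(231 - 108*(300 + 12)) = 353635*(231 - 108*312) = 353635*(231 - 33696) = 353635*(-33465) = -11834395275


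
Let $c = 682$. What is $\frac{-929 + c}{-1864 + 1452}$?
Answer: $\frac{247}{412} \approx 0.59951$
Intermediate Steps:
$\frac{-929 + c}{-1864 + 1452} = \frac{-929 + 682}{-1864 + 1452} = - \frac{247}{-412} = \left(-247\right) \left(- \frac{1}{412}\right) = \frac{247}{412}$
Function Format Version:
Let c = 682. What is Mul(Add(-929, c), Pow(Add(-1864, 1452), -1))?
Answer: Rational(247, 412) ≈ 0.59951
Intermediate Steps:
Mul(Add(-929, c), Pow(Add(-1864, 1452), -1)) = Mul(Add(-929, 682), Pow(Add(-1864, 1452), -1)) = Mul(-247, Pow(-412, -1)) = Mul(-247, Rational(-1, 412)) = Rational(247, 412)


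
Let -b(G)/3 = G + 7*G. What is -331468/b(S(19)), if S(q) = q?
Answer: 82867/114 ≈ 726.90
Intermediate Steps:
b(G) = -24*G (b(G) = -3*(G + 7*G) = -24*G)
-331468/b(S(19)) = -331468/((-24*19)) = -331468/(-456) = -331468*(-1/456) = 82867/114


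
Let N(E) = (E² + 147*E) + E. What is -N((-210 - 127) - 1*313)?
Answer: -326300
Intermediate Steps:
N(E) = E² + 148*E
-N((-210 - 127) - 1*313) = -((-210 - 127) - 1*313)*(148 + ((-210 - 127) - 1*313)) = -(-337 - 313)*(148 + (-337 - 313)) = -(-650)*(148 - 650) = -(-650)*(-502) = -1*326300 = -326300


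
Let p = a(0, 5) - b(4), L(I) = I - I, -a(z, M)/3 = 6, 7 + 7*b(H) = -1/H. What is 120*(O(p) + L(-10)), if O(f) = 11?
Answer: 1320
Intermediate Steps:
b(H) = -1 - 1/(7*H) (b(H) = -1 + (-1/H)/7 = -1 - 1/(7*H))
a(z, M) = -18 (a(z, M) = -3*6 = -18)
L(I) = 0
p = -475/28 (p = -18 - (-⅐ - 1*4)/4 = -18 - (-⅐ - 4)/4 = -18 - (-29)/(4*7) = -18 - 1*(-29/28) = -18 + 29/28 = -475/28 ≈ -16.964)
120*(O(p) + L(-10)) = 120*(11 + 0) = 120*11 = 1320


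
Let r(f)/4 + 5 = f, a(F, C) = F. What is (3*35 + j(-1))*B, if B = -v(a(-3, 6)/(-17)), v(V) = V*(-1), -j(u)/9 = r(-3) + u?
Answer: 1206/17 ≈ 70.941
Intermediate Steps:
r(f) = -20 + 4*f
j(u) = 288 - 9*u (j(u) = -9*((-20 + 4*(-3)) + u) = -9*((-20 - 12) + u) = -9*(-32 + u) = 288 - 9*u)
v(V) = -V
B = 3/17 (B = -(-1)*(-3/(-17)) = -(-1)*(-3*(-1/17)) = -(-1)*3/17 = -1*(-3/17) = 3/17 ≈ 0.17647)
(3*35 + j(-1))*B = (3*35 + (288 - 9*(-1)))*(3/17) = (105 + (288 + 9))*(3/17) = (105 + 297)*(3/17) = 402*(3/17) = 1206/17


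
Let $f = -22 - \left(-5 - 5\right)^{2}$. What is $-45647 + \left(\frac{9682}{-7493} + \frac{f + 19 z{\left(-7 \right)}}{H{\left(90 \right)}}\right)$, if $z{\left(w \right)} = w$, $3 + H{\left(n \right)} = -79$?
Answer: $- \frac{28045586831}{614426} \approx -45645.0$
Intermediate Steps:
$H{\left(n \right)} = -82$ ($H{\left(n \right)} = -3 - 79 = -82$)
$f = -122$ ($f = -22 - \left(-10\right)^{2} = -22 - 100 = -122$)
$-45647 + \left(\frac{9682}{-7493} + \frac{f + 19 z{\left(-7 \right)}}{H{\left(90 \right)}}\right) = -45647 + \left(\frac{9682}{-7493} + \frac{-122 + 19 \left(-7\right)}{-82}\right) = -45647 + \left(9682 \left(- \frac{1}{7493}\right) + \left(-122 - 133\right) \left(- \frac{1}{82}\right)\right) = -45647 - - \frac{1116791}{614426} = -45647 + \left(- \frac{9682}{7493} + \frac{255}{82}\right) = -45647 + \frac{1116791}{614426} = - \frac{28045586831}{614426}$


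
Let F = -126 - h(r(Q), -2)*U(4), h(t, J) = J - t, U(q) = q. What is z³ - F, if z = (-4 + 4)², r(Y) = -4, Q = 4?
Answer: 134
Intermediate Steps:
z = 0 (z = 0² = 0)
F = -134 (F = -126 - (-2 - 1*(-4))*4 = -126 - (-2 + 4)*4 = -126 - 2*4 = -126 - 1*8 = -126 - 8 = -134)
z³ - F = 0³ - 1*(-134) = 0 + 134 = 134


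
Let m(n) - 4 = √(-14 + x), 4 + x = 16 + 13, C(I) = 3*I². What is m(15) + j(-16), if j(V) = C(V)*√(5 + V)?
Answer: 4 + √11*(1 + 768*I) ≈ 7.3166 + 2547.2*I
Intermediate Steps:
x = 25 (x = -4 + (16 + 13) = -4 + 29 = 25)
m(n) = 4 + √11 (m(n) = 4 + √(-14 + 25) = 4 + √11)
j(V) = 3*V²*√(5 + V) (j(V) = (3*V²)*√(5 + V) = 3*V²*√(5 + V))
m(15) + j(-16) = (4 + √11) + 3*(-16)²*√(5 - 16) = (4 + √11) + 3*256*√(-11) = (4 + √11) + 3*256*(I*√11) = (4 + √11) + 768*I*√11 = 4 + √11 + 768*I*√11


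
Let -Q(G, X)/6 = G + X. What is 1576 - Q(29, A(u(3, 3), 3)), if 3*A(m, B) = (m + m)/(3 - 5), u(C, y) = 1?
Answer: 1748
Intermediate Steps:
A(m, B) = -m/3 (A(m, B) = ((m + m)/(3 - 5))/3 = ((2*m)/(-2))/3 = ((2*m)*(-½))/3 = (-m)/3 = -m/3)
Q(G, X) = -6*G - 6*X (Q(G, X) = -6*(G + X) = -6*G - 6*X)
1576 - Q(29, A(u(3, 3), 3)) = 1576 - (-6*29 - (-2)) = 1576 - (-174 - 6*(-⅓)) = 1576 - (-174 + 2) = 1576 - 1*(-172) = 1576 + 172 = 1748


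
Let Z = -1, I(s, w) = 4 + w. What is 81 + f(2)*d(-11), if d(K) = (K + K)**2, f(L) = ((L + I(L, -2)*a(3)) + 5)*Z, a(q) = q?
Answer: -6211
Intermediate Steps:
f(L) = -11 - L (f(L) = ((L + (4 - 2)*3) + 5)*(-1) = ((L + 2*3) + 5)*(-1) = ((L + 6) + 5)*(-1) = ((6 + L) + 5)*(-1) = (11 + L)*(-1) = -11 - L)
d(K) = 4*K**2 (d(K) = (2*K)**2 = 4*K**2)
81 + f(2)*d(-11) = 81 + (-11 - 1*2)*(4*(-11)**2) = 81 + (-11 - 2)*(4*121) = 81 - 13*484 = 81 - 6292 = -6211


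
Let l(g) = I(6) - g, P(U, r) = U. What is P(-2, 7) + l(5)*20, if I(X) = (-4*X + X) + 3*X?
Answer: -102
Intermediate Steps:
I(X) = 0 (I(X) = -3*X + 3*X = 0)
l(g) = -g (l(g) = 0 - g = -g)
P(-2, 7) + l(5)*20 = -2 - 1*5*20 = -2 - 5*20 = -2 - 100 = -102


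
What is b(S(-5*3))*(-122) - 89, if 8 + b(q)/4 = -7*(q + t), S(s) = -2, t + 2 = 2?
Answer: -3017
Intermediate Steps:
t = 0 (t = -2 + 2 = 0)
b(q) = -32 - 28*q (b(q) = -32 + 4*(-7*(q + 0)) = -32 + 4*(-7*q) = -32 - 28*q)
b(S(-5*3))*(-122) - 89 = (-32 - 28*(-2))*(-122) - 89 = (-32 + 56)*(-122) - 89 = 24*(-122) - 89 = -2928 - 89 = -3017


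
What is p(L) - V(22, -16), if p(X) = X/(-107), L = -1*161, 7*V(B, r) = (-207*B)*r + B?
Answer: -7797675/749 ≈ -10411.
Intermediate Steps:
V(B, r) = B/7 - 207*B*r/7 (V(B, r) = ((-207*B)*r + B)/7 = (-207*B*r + B)/7 = (B - 207*B*r)/7 = B/7 - 207*B*r/7)
L = -161
p(X) = -X/107 (p(X) = X*(-1/107) = -X/107)
p(L) - V(22, -16) = -1/107*(-161) - 22*(1 - 207*(-16))/7 = 161/107 - 22*(1 + 3312)/7 = 161/107 - 22*3313/7 = 161/107 - 1*72886/7 = 161/107 - 72886/7 = -7797675/749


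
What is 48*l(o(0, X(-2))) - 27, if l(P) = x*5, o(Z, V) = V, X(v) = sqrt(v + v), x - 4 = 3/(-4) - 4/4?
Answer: 513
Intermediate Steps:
x = 9/4 (x = 4 + (3/(-4) - 4/4) = 4 + (3*(-1/4) - 4*1/4) = 4 + (-3/4 - 1) = 4 - 7/4 = 9/4 ≈ 2.2500)
X(v) = sqrt(2)*sqrt(v) (X(v) = sqrt(2*v) = sqrt(2)*sqrt(v))
l(P) = 45/4 (l(P) = (9/4)*5 = 45/4)
48*l(o(0, X(-2))) - 27 = 48*(45/4) - 27 = 540 - 27 = 513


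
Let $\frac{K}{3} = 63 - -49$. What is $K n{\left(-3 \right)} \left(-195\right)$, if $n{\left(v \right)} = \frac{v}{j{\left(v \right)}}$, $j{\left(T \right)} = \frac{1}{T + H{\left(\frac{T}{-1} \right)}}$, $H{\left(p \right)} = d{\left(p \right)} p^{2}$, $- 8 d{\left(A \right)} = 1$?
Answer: $-810810$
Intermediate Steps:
$d{\left(A \right)} = - \frac{1}{8}$ ($d{\left(A \right)} = \left(- \frac{1}{8}\right) 1 = - \frac{1}{8}$)
$H{\left(p \right)} = - \frac{p^{2}}{8}$
$j{\left(T \right)} = \frac{1}{T - \frac{T^{2}}{8}}$ ($j{\left(T \right)} = \frac{1}{T - \frac{\left(\frac{T}{-1}\right)^{2}}{8}} = \frac{1}{T - \frac{\left(T \left(-1\right)\right)^{2}}{8}} = \frac{1}{T - \frac{\left(- T\right)^{2}}{8}} = \frac{1}{T - \frac{T^{2}}{8}}$)
$K = 336$ ($K = 3 \left(63 - -49\right) = 3 \left(63 + 49\right) = 3 \cdot 112 = 336$)
$n{\left(v \right)} = \frac{v^{2} \left(8 - v\right)}{8}$ ($n{\left(v \right)} = \frac{v}{8 \frac{1}{v} \frac{1}{8 - v}} = v \frac{v \left(8 - v\right)}{8} = \frac{v^{2} \left(8 - v\right)}{8}$)
$K n{\left(-3 \right)} \left(-195\right) = 336 \frac{\left(-3\right)^{2} \left(8 - -3\right)}{8} \left(-195\right) = 336 \cdot \frac{1}{8} \cdot 9 \left(8 + 3\right) \left(-195\right) = 336 \cdot \frac{1}{8} \cdot 9 \cdot 11 \left(-195\right) = 336 \cdot \frac{99}{8} \left(-195\right) = 4158 \left(-195\right) = -810810$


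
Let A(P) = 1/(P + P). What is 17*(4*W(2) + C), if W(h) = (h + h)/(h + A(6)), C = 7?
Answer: 6239/25 ≈ 249.56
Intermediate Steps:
A(P) = 1/(2*P)
W(h) = 2*h/(1/12 + h) (W(h) = (h + h)/(h + (½)/6) = (2*h)/(h + (½)*(⅙)) = (2*h)/(h + 1/12) = (2*h)/(1/12 + h) = 2*h/(1/12 + h))
17*(4*W(2) + C) = 17*(4*(24*2/(1 + 12*2)) + 7) = 17*(4*(24*2/(1 + 24)) + 7) = 17*(4*(24*2/25) + 7) = 17*(4*(24*2*(1/25)) + 7) = 17*(4*(48/25) + 7) = 17*(192/25 + 7) = 17*(367/25) = 6239/25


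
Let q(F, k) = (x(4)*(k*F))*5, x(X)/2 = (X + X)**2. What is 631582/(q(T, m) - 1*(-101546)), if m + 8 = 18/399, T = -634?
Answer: 42000203/221399849 ≈ 0.18970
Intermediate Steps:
m = -1058/133 (m = -8 + 18/399 = -8 + 18*(1/399) = -8 + 6/133 = -1058/133 ≈ -7.9549)
x(X) = 8*X**2 (x(X) = 2*(X + X)**2 = 2*(2*X)**2 = 2*(4*X**2) = 8*X**2)
q(F, k) = 640*F*k (q(F, k) = ((8*4**2)*(k*F))*5 = ((8*16)*(F*k))*5 = (128*(F*k))*5 = (128*F*k)*5 = 640*F*k)
631582/(q(T, m) - 1*(-101546)) = 631582/(640*(-634)*(-1058/133) - 1*(-101546)) = 631582/(429294080/133 + 101546) = 631582/(442799698/133) = 631582*(133/442799698) = 42000203/221399849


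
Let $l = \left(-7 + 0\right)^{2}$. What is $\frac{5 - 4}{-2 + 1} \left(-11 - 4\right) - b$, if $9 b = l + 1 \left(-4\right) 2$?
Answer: $\frac{94}{9} \approx 10.444$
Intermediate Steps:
$l = 49$ ($l = \left(-7\right)^{2} = 49$)
$b = \frac{41}{9}$ ($b = \frac{49 + 1 \left(-4\right) 2}{9} = \frac{49 - 8}{9} = \frac{1}{9} \cdot 41 = \frac{41}{9} \approx 4.5556$)
$\frac{5 - 4}{-2 + 1} \left(-11 - 4\right) - b = \frac{5 - 4}{-2 + 1} \left(-11 - 4\right) - \frac{41}{9} = 1 \frac{1}{-1} \left(-15\right) - \frac{41}{9} = 1 \left(-1\right) \left(-15\right) - \frac{41}{9} = \left(-1\right) \left(-15\right) - \frac{41}{9} = 15 - \frac{41}{9} = \frac{94}{9}$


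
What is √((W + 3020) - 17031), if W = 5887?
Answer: 2*I*√2031 ≈ 90.133*I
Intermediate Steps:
√((W + 3020) - 17031) = √((5887 + 3020) - 17031) = √(8907 - 17031) = √(-8124) = 2*I*√2031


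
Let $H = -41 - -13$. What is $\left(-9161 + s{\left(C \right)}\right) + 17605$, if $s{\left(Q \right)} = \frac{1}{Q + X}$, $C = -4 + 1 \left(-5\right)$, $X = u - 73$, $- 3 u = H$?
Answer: $\frac{1840789}{218} \approx 8444.0$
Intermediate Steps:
$H = -28$ ($H = -41 + 13 = -28$)
$u = \frac{28}{3}$ ($u = \left(- \frac{1}{3}\right) \left(-28\right) = \frac{28}{3} \approx 9.3333$)
$X = - \frac{191}{3}$ ($X = \frac{28}{3} - 73 = - \frac{191}{3} \approx -63.667$)
$C = -9$ ($C = -4 - 5 = -9$)
$s{\left(Q \right)} = \frac{1}{- \frac{191}{3} + Q}$ ($s{\left(Q \right)} = \frac{1}{Q - \frac{191}{3}} = \frac{1}{- \frac{191}{3} + Q}$)
$\left(-9161 + s{\left(C \right)}\right) + 17605 = \left(-9161 + \frac{3}{-191 + 3 \left(-9\right)}\right) + 17605 = \left(-9161 + \frac{3}{-191 - 27}\right) + 17605 = \left(-9161 + \frac{3}{-218}\right) + 17605 = \left(-9161 + 3 \left(- \frac{1}{218}\right)\right) + 17605 = \left(-9161 - \frac{3}{218}\right) + 17605 = - \frac{1997101}{218} + 17605 = \frac{1840789}{218}$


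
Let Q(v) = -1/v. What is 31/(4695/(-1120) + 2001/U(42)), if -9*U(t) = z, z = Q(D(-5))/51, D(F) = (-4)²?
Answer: 6944/3291756117 ≈ 2.1095e-6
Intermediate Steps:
D(F) = 16
z = -1/816 (z = -1/16/51 = -1*1/16*(1/51) = -1/16*1/51 = -1/816 ≈ -0.0012255)
U(t) = 1/7344 (U(t) = -⅑*(-1/816) = 1/7344)
31/(4695/(-1120) + 2001/U(42)) = 31/(4695/(-1120) + 2001/(1/7344)) = 31/(4695*(-1/1120) + 2001*7344) = 31/(-939/224 + 14695344) = 31/(3291756117/224) = 31*(224/3291756117) = 6944/3291756117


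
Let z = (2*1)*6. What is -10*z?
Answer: -120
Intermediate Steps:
z = 12 (z = 2*6 = 12)
-10*z = -10*12 = -120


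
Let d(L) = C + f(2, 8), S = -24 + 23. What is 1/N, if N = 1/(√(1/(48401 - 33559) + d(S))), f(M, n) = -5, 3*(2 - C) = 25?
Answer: 5*I*√898757310/44526 ≈ 3.3665*I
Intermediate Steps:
C = -19/3 (C = 2 - ⅓*25 = 2 - 25/3 = -19/3 ≈ -6.3333)
S = -1
d(L) = -34/3 (d(L) = -19/3 - 5 = -34/3)
N = -I*√898757310/100925 (N = 1/(√(1/(48401 - 33559) - 34/3)) = 1/(√(1/14842 - 34/3)) = 1/(√(-504625/44526)) = 1/(5*I*√898757310/44526) = -I*√898757310/100925 ≈ -0.29705*I)
1/N = 1/(-I*√898757310/100925) = 5*I*√898757310/44526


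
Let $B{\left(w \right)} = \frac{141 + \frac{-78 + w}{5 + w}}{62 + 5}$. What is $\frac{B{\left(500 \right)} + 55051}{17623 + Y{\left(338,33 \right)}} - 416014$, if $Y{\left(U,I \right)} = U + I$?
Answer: $- \frac{42213114782608}{101471165} \approx -4.1601 \cdot 10^{5}$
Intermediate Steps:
$Y{\left(U,I \right)} = I + U$
$B{\left(w \right)} = \frac{141}{67} + \frac{-78 + w}{67 \left(5 + w\right)}$ ($B{\left(w \right)} = \frac{141 + \frac{-78 + w}{5 + w}}{67} = \left(141 + \frac{-78 + w}{5 + w}\right) \frac{1}{67} = \frac{141}{67} + \frac{-78 + w}{67 \left(5 + w\right)}$)
$\frac{B{\left(500 \right)} + 55051}{17623 + Y{\left(338,33 \right)}} - 416014 = \frac{\frac{627 + 142 \cdot 500}{67 \left(5 + 500\right)} + 55051}{17623 + \left(33 + 338\right)} - 416014 = \frac{\frac{627 + 71000}{67 \cdot 505} + 55051}{17623 + 371} - 416014 = \frac{\frac{1}{67} \cdot \frac{1}{505} \cdot 71627 + 55051}{17994} - 416014 = \left(\frac{71627}{33835} + 55051\right) \frac{1}{17994} - 416014 = \frac{1862722212}{33835} \cdot \frac{1}{17994} - 416014 = \frac{310453702}{101471165} - 416014 = - \frac{42213114782608}{101471165}$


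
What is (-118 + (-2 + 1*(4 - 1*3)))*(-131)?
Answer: 15589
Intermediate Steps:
(-118 + (-2 + 1*(4 - 1*3)))*(-131) = (-118 + (-2 + 1*(4 - 3)))*(-131) = (-118 + (-2 + 1*1))*(-131) = (-118 + (-2 + 1))*(-131) = (-118 - 1)*(-131) = -119*(-131) = 15589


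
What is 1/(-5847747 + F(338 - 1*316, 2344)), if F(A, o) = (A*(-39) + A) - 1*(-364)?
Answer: -1/5848219 ≈ -1.7099e-7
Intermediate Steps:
F(A, o) = 364 - 38*A (F(A, o) = (-39*A + A) + 364 = -38*A + 364 = 364 - 38*A)
1/(-5847747 + F(338 - 1*316, 2344)) = 1/(-5847747 + (364 - 38*(338 - 1*316))) = 1/(-5847747 + (364 - 38*(338 - 316))) = 1/(-5847747 + (364 - 38*22)) = 1/(-5847747 + (364 - 836)) = 1/(-5847747 - 472) = 1/(-5848219) = -1/5848219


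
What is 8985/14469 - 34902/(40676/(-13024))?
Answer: 548120574731/49045087 ≈ 11176.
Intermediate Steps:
8985/14469 - 34902/(40676/(-13024)) = 8985*(1/14469) - 34902/(40676*(-1/13024)) = 2995/4823 - 34902/(-10169/3256) = 2995/4823 - 34902*(-3256/10169) = 2995/4823 + 113640912/10169 = 548120574731/49045087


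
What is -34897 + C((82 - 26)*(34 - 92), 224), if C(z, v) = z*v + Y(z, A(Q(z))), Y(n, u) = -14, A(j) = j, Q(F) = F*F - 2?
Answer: -762463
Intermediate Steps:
Q(F) = -2 + F² (Q(F) = F² - 2 = -2 + F²)
C(z, v) = -14 + v*z (C(z, v) = z*v - 14 = v*z - 14 = -14 + v*z)
-34897 + C((82 - 26)*(34 - 92), 224) = -34897 + (-14 + 224*((82 - 26)*(34 - 92))) = -34897 + (-14 + 224*(56*(-58))) = -34897 + (-14 + 224*(-3248)) = -34897 + (-14 - 727552) = -34897 - 727566 = -762463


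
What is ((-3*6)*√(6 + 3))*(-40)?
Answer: 2160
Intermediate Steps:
((-3*6)*√(6 + 3))*(-40) = -18*√9*(-40) = -18*3*(-40) = -54*(-40) = 2160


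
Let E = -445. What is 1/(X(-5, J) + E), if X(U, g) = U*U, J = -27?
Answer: -1/420 ≈ -0.0023810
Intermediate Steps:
X(U, g) = U**2
1/(X(-5, J) + E) = 1/((-5)**2 - 445) = 1/(25 - 445) = 1/(-420) = -1/420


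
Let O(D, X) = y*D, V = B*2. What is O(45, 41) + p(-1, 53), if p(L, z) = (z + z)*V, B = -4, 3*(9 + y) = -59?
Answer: -2138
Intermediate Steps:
y = -86/3 (y = -9 + (⅓)*(-59) = -9 - 59/3 = -86/3 ≈ -28.667)
V = -8 (V = -4*2 = -8)
O(D, X) = -86*D/3
p(L, z) = -16*z (p(L, z) = (z + z)*(-8) = (2*z)*(-8) = -16*z)
O(45, 41) + p(-1, 53) = -86/3*45 - 16*53 = -1290 - 848 = -2138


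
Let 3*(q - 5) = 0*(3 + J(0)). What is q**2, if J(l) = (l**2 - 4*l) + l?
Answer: 25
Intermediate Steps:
J(l) = l**2 - 3*l
q = 5 (q = 5 + (0*(3 + 0*(-3 + 0)))/3 = 5 + (0*(3 + 0*(-3)))/3 = 5 + (0*(3 + 0))/3 = 5 + (0*3)/3 = 5 + (1/3)*0 = 5 + 0 = 5)
q**2 = 5**2 = 25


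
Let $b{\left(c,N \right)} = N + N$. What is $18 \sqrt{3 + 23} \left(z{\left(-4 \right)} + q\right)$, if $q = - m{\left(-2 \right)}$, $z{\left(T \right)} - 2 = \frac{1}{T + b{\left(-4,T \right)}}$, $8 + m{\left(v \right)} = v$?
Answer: $\frac{429 \sqrt{26}}{2} \approx 1093.7$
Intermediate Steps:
$m{\left(v \right)} = -8 + v$
$b{\left(c,N \right)} = 2 N$
$z{\left(T \right)} = 2 + \frac{1}{3 T}$ ($z{\left(T \right)} = 2 + \frac{1}{T + 2 T} = 2 + \frac{1}{3 T}$)
$q = 10$ ($q = - (-8 - 2) = \left(-1\right) \left(-10\right) = 10$)
$18 \sqrt{3 + 23} \left(z{\left(-4 \right)} + q\right) = 18 \sqrt{3 + 23} \left(\left(2 + \frac{1}{3 \left(-4\right)}\right) + 10\right) = 18 \sqrt{26} \left(\left(2 + \frac{1}{3} \left(- \frac{1}{4}\right)\right) + 10\right) = 18 \sqrt{26} \left(\left(2 - \frac{1}{12}\right) + 10\right) = 18 \sqrt{26} \left(\frac{23}{12} + 10\right) = 18 \sqrt{26} \cdot \frac{143}{12} = 18 \frac{143 \sqrt{26}}{12} = \frac{429 \sqrt{26}}{2}$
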